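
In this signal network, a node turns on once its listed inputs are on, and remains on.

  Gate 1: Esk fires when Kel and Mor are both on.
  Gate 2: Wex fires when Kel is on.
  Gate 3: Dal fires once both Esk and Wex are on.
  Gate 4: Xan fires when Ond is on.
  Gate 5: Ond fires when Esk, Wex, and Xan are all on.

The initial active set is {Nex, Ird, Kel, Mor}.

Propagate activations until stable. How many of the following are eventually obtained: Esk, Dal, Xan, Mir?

Gate 2: Kel on → Wex on.
Gate 1: Kel and Mor on → Esk on.
Gate 3: Esk and Wex on → Dal on.
Esk: reached.
Dal: reached.
Xan would need Ond (Gate 4), but Ond never turns on.
No rule produces Mir, and it is not given.
Reached: Esk and Dal — 2 of the 4.

2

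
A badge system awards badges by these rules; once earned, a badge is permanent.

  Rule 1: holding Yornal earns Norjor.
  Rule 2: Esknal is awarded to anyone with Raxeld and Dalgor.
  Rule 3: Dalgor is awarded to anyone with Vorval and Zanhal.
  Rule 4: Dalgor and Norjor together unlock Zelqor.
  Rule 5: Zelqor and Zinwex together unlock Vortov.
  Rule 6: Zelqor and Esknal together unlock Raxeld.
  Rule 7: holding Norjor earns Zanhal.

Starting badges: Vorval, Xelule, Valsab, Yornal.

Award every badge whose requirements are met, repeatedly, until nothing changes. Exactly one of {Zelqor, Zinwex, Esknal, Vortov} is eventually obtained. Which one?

With Yornal, Norjor is earned (Rule 1).
With Norjor, Zanhal is earned (Rule 7).
With Vorval and Zanhal, Dalgor is earned (Rule 3).
With Dalgor and Norjor, Zelqor is earned (Rule 4).
Vortov would need Zelqor and Zinwex (Rule 5), but Zinwex is never earned. No rule produces Zinwex, and it is not given. Esknal would need Raxeld and Dalgor (Rule 2), but Raxeld is never earned.

Zelqor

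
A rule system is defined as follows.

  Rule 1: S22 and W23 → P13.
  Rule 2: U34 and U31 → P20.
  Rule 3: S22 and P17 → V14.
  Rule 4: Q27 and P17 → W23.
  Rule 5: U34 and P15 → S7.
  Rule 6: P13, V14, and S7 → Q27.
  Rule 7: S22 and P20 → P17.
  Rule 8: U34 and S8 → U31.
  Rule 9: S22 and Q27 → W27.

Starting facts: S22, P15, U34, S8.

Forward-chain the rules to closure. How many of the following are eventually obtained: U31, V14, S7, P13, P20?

U34 and P15 hold, so S7 follows (Rule 5).
From U34 and S8, Rule 8 gives U31.
U34 and U31 hold, so P20 follows (Rule 2).
S22 and P20 hold, so P17 follows (Rule 7).
S22 and P17 hold, so V14 follows (Rule 3).
U31: reached.
V14: reached.
S7: reached.
P13 would need S22 and W23 (Rule 1), but W23 is never established.
P20: reached.
Reached: U31, V14, S7, and P20 — 4 of the 5.

4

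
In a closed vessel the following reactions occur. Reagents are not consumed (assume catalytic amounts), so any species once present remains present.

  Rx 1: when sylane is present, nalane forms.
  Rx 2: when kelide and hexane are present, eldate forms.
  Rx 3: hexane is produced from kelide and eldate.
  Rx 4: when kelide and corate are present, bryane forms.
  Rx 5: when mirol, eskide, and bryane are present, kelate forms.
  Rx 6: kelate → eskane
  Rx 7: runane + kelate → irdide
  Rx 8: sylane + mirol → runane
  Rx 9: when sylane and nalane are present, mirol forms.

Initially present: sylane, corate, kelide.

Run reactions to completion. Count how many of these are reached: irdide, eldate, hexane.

0

irdide would need runane and kelate (Rx 7), but kelate never forms.
eldate would need kelide and hexane (Rx 2), but hexane never forms.
hexane would need kelide and eldate (Rx 3), but eldate never forms.
None of the 3 are reached.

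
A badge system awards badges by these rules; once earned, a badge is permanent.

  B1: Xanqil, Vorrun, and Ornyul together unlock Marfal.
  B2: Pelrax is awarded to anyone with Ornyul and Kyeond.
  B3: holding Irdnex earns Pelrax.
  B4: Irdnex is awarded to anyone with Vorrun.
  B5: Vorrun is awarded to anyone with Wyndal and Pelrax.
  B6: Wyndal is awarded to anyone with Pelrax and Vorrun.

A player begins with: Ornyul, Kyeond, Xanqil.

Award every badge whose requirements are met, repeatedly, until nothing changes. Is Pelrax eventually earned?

Yes

With Ornyul and Kyeond, Pelrax is earned (B2).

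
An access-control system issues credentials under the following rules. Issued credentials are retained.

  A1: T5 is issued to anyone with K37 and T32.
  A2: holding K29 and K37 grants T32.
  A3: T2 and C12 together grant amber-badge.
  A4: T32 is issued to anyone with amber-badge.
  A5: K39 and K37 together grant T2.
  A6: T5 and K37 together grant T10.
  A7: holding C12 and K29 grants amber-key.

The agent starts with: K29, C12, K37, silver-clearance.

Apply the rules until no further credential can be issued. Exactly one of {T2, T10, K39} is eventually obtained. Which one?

Holding K29 and K37 grants T32 (A2).
Holding K37 and T32 grants T5 (A1).
Holding T5 and K37 grants T10 (A6).
No rule produces K39, and it is not given. T2 would need K39 and K37 (A5), but K39 is never granted.

T10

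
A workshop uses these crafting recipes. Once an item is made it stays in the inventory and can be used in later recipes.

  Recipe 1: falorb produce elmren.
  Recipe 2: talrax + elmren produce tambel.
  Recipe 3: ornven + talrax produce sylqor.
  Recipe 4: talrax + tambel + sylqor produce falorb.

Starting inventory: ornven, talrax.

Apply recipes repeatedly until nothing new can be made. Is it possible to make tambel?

No

tambel would need talrax and elmren (Recipe 2), but elmren is never obtained.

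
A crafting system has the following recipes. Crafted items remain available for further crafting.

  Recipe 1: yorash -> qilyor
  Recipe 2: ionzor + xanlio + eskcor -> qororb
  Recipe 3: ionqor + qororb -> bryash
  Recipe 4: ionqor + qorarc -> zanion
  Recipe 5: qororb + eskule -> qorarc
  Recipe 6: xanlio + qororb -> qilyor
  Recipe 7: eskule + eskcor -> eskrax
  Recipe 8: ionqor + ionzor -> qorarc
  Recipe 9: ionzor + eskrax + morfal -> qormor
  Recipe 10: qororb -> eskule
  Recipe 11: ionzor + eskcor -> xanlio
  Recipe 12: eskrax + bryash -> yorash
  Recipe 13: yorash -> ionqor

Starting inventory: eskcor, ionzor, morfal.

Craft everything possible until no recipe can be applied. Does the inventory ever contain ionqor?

ionqor would need yorash (Recipe 13), but yorash is never obtained.

No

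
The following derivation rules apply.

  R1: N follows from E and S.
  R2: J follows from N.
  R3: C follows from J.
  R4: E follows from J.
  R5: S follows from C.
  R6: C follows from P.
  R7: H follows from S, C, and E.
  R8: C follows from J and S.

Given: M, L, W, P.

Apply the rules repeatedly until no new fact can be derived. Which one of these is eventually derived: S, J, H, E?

S

From P, R6 gives C.
C holds, so S follows (R5).
E would need J (R4), but J is never established. J would need N (R2), but N is never established. H would need S, C, and E (R7), but E is never established.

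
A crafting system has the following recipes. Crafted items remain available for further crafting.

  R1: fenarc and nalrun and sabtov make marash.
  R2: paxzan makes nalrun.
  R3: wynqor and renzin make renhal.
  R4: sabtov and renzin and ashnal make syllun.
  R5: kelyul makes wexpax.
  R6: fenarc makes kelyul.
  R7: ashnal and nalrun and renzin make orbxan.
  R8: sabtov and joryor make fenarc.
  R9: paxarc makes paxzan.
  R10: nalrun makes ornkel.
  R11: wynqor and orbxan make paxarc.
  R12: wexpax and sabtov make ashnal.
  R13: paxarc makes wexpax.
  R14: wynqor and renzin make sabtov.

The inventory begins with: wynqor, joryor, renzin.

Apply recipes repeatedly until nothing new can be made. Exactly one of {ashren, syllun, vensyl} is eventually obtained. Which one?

wynqor and renzin → sabtov (R14).
sabtov and joryor → fenarc (R8).
fenarc → kelyul (R6).
kelyul → wexpax (R5).
Using R12, wexpax and sabtov make ashnal.
sabtov and renzin and ashnal → syllun (R4).
No rule produces vensyl, and it is not given. No rule produces ashren, and it is not given.

syllun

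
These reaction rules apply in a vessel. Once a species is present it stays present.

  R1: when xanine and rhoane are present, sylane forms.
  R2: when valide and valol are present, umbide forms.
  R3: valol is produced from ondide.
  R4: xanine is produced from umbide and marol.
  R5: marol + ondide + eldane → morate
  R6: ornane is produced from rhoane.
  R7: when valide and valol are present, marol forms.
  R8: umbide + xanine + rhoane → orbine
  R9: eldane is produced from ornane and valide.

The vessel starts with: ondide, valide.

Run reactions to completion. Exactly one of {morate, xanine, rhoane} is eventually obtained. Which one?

xanine

ondide present → valol forms (R3).
valide and valol present → marol forms (R7).
valide and valol present → umbide forms (R2).
umbide and marol present → xanine forms (R4).
No rule produces rhoane, and it is not given. morate would need marol, ondide, and eldane (R5), but eldane never forms.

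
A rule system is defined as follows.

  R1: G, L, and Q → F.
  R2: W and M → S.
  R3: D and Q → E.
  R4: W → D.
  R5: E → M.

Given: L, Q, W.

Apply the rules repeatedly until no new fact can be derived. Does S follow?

From W, R4 gives D.
From D and Q, R3 gives E.
E holds, so M follows (R5).
W and M hold, so S follows (R2).

Yes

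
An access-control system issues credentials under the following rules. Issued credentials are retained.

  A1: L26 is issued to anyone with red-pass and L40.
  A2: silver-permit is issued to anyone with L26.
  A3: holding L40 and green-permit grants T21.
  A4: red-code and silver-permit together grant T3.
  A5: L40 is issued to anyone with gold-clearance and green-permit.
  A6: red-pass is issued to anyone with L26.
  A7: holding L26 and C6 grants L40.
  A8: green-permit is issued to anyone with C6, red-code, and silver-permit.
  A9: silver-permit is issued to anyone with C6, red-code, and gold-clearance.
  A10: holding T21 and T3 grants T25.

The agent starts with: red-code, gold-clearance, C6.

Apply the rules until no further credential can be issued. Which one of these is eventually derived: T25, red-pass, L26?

Holding C6, red-code, and gold-clearance grants silver-permit (A9).
Holding red-code and silver-permit grants T3 (A4).
Holding C6, red-code, and silver-permit grants green-permit (A8).
Holding gold-clearance and green-permit grants L40 (A5).
Holding L40 and green-permit grants T21 (A3).
Holding T21 and T3 grants T25 (A10).
red-pass would need L26 (A6), but L26 is never granted. L26 would need red-pass and L40 (A1), but red-pass is never granted.

T25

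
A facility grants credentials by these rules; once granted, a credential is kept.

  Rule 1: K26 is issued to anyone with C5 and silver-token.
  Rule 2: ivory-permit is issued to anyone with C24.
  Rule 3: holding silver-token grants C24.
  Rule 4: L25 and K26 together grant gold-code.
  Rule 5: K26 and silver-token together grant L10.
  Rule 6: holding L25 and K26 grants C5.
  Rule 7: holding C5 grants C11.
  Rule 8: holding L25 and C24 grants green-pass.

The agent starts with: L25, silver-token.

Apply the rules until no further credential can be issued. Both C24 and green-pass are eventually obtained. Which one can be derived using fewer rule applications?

C24: Holding silver-token grants C24 (Rule 3). [1 rule application]
green-pass: Holding silver-token grants C24 (Rule 3). Holding L25 and C24 grants green-pass (Rule 8). [2 rule applications]
C24 needs fewer.

C24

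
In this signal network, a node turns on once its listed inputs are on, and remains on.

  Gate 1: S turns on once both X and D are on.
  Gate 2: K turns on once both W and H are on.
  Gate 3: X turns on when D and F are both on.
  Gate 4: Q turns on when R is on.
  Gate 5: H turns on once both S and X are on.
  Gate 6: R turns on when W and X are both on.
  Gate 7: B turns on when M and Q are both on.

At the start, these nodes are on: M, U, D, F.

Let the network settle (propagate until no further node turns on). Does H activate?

Yes

D and F are on, so X turns on (Gate 3).
X and D are on, so S turns on (Gate 1).
Gate 5: S and X on → H on.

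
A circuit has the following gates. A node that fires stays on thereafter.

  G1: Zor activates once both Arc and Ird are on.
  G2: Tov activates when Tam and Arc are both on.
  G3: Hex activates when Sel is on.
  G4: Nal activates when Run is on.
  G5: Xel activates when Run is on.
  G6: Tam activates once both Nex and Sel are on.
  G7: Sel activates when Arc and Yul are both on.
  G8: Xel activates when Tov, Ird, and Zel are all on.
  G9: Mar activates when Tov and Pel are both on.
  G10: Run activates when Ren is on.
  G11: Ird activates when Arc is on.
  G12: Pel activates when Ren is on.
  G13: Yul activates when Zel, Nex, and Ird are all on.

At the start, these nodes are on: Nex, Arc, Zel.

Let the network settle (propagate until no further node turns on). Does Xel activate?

Yes

Arc is on, so Ird activates (G11).
G13: Zel, Nex, and Ird on → Yul on.
G7: Arc and Yul on → Sel on.
Nex and Sel are on, so Tam activates (G6).
Tam and Arc are on, so Tov activates (G2).
G8: Tov, Ird, and Zel on → Xel on.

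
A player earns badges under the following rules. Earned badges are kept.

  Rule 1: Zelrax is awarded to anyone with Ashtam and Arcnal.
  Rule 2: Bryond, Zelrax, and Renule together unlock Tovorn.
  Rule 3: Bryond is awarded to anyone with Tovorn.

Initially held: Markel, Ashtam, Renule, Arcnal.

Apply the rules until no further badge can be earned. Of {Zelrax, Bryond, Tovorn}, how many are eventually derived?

With Ashtam and Arcnal, Zelrax is earned (Rule 1).
Zelrax: reached.
Bryond would need Tovorn (Rule 3), but Tovorn is never earned.
Tovorn would need Bryond, Zelrax, and Renule (Rule 2), but Bryond is never earned.
Reached: Zelrax — 1 of the 3.

1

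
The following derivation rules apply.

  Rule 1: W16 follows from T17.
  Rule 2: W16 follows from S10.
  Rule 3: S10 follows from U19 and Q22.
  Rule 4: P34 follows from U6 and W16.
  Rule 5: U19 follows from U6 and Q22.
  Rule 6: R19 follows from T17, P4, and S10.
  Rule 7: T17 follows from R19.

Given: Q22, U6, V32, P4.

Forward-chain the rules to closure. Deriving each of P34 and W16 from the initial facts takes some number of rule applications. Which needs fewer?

W16

W16: From U6 and Q22, Rule 5 gives U19. U19 and Q22 hold, so S10 follows (Rule 3). S10 holds, so W16 follows (Rule 2). [3 rule applications]
P34: From U6 and Q22, Rule 5 gives U19. U19 and Q22 hold, so S10 follows (Rule 3). S10 holds, so W16 follows (Rule 2). From U6 and W16, Rule 4 gives P34. [4 rule applications]
W16 needs fewer.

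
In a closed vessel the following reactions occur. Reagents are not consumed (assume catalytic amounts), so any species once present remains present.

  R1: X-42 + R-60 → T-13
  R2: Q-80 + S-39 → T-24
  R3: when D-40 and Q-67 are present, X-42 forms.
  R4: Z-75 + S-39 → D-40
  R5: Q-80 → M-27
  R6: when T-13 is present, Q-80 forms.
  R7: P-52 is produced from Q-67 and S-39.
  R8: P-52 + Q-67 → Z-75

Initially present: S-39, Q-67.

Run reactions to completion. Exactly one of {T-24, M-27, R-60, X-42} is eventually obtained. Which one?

X-42

Q-67 and S-39 present → P-52 forms (R7).
P-52 and Q-67 present → Z-75 forms (R8).
Z-75 and S-39 present → D-40 forms (R4).
D-40 and Q-67 present → X-42 forms (R3).
M-27 would need Q-80 (R5), but Q-80 never forms. T-24 would need Q-80 and S-39 (R2), but Q-80 never forms. No rule produces R-60, and it is not given.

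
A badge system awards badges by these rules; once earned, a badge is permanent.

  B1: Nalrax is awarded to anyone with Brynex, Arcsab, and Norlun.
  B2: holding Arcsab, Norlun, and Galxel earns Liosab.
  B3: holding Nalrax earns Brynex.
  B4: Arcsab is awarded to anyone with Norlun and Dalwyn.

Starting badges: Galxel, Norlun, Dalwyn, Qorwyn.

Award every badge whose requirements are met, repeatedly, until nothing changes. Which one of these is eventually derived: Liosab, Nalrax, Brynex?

With Norlun and Dalwyn, Arcsab is earned (B4).
With Arcsab, Norlun, and Galxel, Liosab is earned (B2).
Nalrax would need Brynex, Arcsab, and Norlun (B1), but Brynex is never earned. Brynex would need Nalrax (B3), but Nalrax is never earned.

Liosab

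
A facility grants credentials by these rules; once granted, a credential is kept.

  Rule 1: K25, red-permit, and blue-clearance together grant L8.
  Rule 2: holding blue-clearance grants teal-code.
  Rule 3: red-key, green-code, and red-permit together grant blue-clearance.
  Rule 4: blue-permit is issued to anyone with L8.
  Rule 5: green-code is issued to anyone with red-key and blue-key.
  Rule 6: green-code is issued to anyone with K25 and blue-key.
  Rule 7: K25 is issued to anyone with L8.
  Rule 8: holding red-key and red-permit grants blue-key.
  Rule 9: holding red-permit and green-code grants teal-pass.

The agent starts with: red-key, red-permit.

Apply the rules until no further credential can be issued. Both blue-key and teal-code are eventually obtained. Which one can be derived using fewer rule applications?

blue-key: Holding red-key and red-permit grants blue-key (Rule 8). [1 rule application]
teal-code: Holding red-key and red-permit grants blue-key (Rule 8). Holding red-key and blue-key grants green-code (Rule 5). Holding red-key, green-code, and red-permit grants blue-clearance (Rule 3). Holding blue-clearance grants teal-code (Rule 2). [4 rule applications]
blue-key needs fewer.

blue-key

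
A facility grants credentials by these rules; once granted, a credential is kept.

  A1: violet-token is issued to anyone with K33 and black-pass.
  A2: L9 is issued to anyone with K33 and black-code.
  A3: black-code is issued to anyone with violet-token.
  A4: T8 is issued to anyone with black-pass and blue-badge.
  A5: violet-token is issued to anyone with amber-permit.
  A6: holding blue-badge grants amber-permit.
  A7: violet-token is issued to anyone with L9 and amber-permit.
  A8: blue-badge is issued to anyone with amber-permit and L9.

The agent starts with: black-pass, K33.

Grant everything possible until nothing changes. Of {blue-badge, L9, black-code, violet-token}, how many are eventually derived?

3

Holding K33 and black-pass grants violet-token (A1).
Holding violet-token grants black-code (A3).
Holding K33 and black-code grants L9 (A2).
blue-badge would need amber-permit and L9 (A8), but amber-permit is never granted.
L9: reached.
black-code: reached.
violet-token: reached.
Reached: L9, black-code, and violet-token — 3 of the 4.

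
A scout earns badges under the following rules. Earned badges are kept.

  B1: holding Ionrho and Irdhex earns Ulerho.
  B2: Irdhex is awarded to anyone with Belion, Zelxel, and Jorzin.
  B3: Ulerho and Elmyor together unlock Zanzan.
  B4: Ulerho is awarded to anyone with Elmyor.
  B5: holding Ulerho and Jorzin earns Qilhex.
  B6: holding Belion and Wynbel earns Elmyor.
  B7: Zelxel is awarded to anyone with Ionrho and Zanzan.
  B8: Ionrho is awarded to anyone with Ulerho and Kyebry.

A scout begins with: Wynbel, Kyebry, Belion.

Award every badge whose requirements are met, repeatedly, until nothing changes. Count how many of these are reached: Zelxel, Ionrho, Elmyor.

With Belion and Wynbel, Elmyor is earned (B6).
With Elmyor, Ulerho is earned (B4).
With Ulerho and Elmyor, Zanzan is earned (B3).
With Ulerho and Kyebry, Ionrho is earned (B8).
With Ionrho and Zanzan, Zelxel is earned (B7).
Zelxel: reached.
Ionrho: reached.
Elmyor: reached.
All 3 are reached.

3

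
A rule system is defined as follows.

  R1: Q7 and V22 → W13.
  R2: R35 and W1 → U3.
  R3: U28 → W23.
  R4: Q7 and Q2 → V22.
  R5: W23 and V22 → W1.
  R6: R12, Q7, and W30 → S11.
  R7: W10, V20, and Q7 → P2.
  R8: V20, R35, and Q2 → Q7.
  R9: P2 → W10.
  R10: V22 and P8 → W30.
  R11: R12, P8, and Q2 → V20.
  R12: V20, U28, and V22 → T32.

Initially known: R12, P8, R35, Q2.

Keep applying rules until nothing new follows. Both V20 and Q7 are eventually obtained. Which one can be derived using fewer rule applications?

V20

V20: From R12, P8, and Q2, R11 gives V20. [1 rule application]
Q7: From R12, P8, and Q2, R11 gives V20. V20, R35, and Q2 hold, so Q7 follows (R8). [2 rule applications]
V20 needs fewer.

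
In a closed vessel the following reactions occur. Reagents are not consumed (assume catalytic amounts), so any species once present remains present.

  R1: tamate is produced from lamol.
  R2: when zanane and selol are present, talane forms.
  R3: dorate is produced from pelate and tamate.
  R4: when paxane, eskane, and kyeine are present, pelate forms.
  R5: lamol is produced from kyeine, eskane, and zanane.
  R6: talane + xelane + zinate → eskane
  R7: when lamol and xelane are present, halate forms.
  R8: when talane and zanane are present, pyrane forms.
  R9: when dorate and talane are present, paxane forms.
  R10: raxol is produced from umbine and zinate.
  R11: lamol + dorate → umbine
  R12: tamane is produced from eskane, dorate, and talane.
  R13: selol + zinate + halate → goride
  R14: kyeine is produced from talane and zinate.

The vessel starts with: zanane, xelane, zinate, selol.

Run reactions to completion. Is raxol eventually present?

raxol would need umbine and zinate (R10), but umbine never forms.

No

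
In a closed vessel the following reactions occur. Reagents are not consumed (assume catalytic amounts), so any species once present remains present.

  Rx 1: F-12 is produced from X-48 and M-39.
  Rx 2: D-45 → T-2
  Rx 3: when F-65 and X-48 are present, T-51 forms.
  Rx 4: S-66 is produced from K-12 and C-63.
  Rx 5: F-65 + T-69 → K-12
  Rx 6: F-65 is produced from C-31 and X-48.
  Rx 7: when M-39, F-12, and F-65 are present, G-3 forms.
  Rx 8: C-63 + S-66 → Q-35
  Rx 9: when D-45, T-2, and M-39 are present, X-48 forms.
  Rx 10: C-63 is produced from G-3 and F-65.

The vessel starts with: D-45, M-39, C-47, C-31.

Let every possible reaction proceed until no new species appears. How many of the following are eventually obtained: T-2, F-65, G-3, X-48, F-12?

D-45 present → T-2 forms (Rx 2).
D-45, T-2, and M-39 present → X-48 forms (Rx 9).
X-48 and M-39 present → F-12 forms (Rx 1).
C-31 and X-48 present → F-65 forms (Rx 6).
M-39, F-12, and F-65 present → G-3 forms (Rx 7).
T-2: reached.
F-65: reached.
G-3: reached.
X-48: reached.
F-12: reached.
All 5 are reached.

5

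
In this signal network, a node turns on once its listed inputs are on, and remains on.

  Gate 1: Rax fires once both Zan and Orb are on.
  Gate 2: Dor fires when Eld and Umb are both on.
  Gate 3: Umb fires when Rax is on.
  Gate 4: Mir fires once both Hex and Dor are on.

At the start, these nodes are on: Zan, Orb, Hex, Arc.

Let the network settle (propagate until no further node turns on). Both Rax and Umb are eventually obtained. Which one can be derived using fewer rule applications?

Rax: Zan and Orb are on, so Rax fires (Gate 1). [1 rule application]
Umb: Gate 1: Zan and Orb on → Rax on. Gate 3: Rax on → Umb on. [2 rule applications]
Rax needs fewer.

Rax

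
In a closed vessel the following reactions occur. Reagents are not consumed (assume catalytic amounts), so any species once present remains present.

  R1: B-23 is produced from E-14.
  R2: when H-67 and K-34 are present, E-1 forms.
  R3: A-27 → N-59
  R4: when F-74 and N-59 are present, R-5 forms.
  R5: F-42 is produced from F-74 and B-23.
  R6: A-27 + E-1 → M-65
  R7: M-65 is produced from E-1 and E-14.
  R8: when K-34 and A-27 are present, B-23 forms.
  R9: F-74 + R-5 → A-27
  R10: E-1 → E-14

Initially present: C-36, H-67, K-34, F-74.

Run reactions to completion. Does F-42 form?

Yes

H-67 and K-34 present → E-1 forms (R2).
E-1 present → E-14 forms (R10).
E-14 present → B-23 forms (R1).
F-74 and B-23 present → F-42 forms (R5).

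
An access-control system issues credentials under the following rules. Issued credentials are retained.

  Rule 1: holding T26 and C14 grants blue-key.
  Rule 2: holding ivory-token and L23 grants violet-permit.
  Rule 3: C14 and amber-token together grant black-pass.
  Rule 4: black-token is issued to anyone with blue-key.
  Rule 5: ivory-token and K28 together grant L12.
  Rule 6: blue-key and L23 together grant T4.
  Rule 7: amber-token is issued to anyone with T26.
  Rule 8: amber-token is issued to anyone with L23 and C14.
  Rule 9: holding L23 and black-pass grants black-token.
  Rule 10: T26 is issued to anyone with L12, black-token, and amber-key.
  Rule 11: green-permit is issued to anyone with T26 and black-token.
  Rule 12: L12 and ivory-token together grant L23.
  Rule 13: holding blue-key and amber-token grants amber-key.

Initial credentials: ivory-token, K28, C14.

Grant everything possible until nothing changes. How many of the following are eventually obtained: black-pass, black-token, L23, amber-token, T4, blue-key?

4

Holding ivory-token and K28 grants L12 (Rule 5).
Holding L12 and ivory-token grants L23 (Rule 12).
Holding L23 and C14 grants amber-token (Rule 8).
Holding C14 and amber-token grants black-pass (Rule 3).
Holding L23 and black-pass grants black-token (Rule 9).
black-pass: reached.
black-token: reached.
L23: reached.
amber-token: reached.
T4 would need blue-key and L23 (Rule 6), but blue-key is never granted.
blue-key would need T26 and C14 (Rule 1), but T26 is never granted.
Reached: black-pass, black-token, L23, and amber-token — 4 of the 6.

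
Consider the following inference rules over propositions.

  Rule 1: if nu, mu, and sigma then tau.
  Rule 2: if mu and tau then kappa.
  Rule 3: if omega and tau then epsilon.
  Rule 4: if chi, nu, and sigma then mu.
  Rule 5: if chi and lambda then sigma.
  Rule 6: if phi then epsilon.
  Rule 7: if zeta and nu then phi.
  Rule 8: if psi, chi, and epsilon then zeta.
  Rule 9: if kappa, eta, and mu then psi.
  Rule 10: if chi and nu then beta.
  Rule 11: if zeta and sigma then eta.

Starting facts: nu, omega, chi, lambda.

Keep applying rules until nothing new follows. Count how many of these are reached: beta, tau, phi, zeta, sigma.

chi and nu hold, so beta follows (Rule 10).
From chi and lambda, Rule 5 gives sigma.
From chi, nu, and sigma, Rule 4 gives mu.
From nu, mu, and sigma, Rule 1 gives tau.
beta: reached.
tau: reached.
phi would need zeta and nu (Rule 7), but zeta is never established.
zeta would need psi, chi, and epsilon (Rule 8), but psi is never established.
sigma: reached.
Reached: beta, tau, and sigma — 3 of the 5.

3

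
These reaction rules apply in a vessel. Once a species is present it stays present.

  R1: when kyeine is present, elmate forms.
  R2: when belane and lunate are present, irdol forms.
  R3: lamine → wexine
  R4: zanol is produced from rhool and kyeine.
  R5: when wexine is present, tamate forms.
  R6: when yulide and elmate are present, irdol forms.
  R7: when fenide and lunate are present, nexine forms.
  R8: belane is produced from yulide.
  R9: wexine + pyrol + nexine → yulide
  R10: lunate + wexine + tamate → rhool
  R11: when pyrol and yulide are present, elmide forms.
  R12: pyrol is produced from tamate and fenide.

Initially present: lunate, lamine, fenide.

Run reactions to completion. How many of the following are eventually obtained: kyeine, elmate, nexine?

1

fenide and lunate present → nexine forms (R7).
No rule produces kyeine, and it is not given.
elmate would need kyeine (R1), but kyeine never forms.
nexine: reached.
Reached: nexine — 1 of the 3.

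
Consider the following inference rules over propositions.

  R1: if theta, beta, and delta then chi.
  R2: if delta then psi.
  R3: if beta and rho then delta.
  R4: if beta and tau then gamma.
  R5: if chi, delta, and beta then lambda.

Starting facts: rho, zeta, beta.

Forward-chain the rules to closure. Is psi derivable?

From beta and rho, R3 gives delta.
From delta, R2 gives psi.

Yes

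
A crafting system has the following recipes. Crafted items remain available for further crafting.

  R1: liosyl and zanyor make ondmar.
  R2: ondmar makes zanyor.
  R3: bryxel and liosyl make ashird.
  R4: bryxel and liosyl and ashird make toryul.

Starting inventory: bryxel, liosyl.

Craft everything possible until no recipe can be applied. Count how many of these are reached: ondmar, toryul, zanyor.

bryxel and liosyl → ashird (R3).
bryxel and liosyl and ashird → toryul (R4).
ondmar would need liosyl and zanyor (R1), but zanyor is never obtained.
toryul: reached.
zanyor would need ondmar (R2), but ondmar is never obtained.
Reached: toryul — 1 of the 3.

1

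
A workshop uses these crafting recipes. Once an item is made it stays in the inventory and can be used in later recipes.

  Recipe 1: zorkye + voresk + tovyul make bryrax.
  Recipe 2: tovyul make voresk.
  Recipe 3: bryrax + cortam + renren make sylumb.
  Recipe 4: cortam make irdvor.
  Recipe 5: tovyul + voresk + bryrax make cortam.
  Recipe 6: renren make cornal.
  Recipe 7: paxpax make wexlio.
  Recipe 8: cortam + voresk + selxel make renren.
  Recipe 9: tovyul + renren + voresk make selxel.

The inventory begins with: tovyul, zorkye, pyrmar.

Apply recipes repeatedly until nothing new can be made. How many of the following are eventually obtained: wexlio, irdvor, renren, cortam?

tovyul → voresk (Recipe 2).
Using Recipe 1, zorkye, voresk, and tovyul make bryrax.
tovyul + voresk + bryrax → cortam (Recipe 5).
Using Recipe 4, cortam makes irdvor.
wexlio would need paxpax (Recipe 7), but paxpax is never obtained.
irdvor: reached.
renren would need cortam, voresk, and selxel (Recipe 8), but selxel is never obtained.
cortam: reached.
Reached: irdvor and cortam — 2 of the 4.

2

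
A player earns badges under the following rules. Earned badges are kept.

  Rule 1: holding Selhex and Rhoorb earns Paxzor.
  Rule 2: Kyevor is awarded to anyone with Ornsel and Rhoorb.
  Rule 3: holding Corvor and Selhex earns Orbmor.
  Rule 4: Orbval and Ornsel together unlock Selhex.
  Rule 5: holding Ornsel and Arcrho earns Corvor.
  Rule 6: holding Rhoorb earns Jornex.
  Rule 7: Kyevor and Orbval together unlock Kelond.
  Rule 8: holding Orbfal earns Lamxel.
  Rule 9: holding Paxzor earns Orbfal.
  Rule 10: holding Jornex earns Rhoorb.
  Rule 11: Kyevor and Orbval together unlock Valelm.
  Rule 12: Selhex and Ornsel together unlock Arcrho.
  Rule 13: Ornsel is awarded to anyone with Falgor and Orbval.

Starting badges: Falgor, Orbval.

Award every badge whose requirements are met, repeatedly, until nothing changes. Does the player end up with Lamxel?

No

Lamxel would need Orbfal (Rule 8), but Orbfal is never earned.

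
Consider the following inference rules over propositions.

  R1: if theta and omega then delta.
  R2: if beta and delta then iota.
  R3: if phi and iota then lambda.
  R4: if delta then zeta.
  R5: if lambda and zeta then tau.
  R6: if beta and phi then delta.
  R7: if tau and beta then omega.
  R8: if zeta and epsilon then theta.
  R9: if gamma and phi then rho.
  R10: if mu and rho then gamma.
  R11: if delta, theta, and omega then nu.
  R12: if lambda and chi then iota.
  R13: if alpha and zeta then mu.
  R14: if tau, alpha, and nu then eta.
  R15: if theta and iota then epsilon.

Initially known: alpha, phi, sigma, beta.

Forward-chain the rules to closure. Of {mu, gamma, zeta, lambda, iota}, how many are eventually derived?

beta and phi hold, so delta follows (R6).
beta and delta hold, so iota follows (R2).
delta holds, so zeta follows (R4).
alpha and zeta hold, so mu follows (R13).
From phi and iota, R3 gives lambda.
mu: reached.
gamma would need mu and rho (R10), but rho is never established.
zeta: reached.
lambda: reached.
iota: reached.
Reached: mu, zeta, lambda, and iota — 4 of the 5.

4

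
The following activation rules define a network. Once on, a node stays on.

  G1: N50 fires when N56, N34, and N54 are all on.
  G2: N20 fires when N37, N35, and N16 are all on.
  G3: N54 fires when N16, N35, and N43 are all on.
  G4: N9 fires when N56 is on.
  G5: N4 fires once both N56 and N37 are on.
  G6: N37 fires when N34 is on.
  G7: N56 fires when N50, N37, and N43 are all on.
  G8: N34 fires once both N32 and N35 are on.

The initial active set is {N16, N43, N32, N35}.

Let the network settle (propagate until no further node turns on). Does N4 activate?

No

N4 would need N56 and N37 (G5), but N56 never turns on.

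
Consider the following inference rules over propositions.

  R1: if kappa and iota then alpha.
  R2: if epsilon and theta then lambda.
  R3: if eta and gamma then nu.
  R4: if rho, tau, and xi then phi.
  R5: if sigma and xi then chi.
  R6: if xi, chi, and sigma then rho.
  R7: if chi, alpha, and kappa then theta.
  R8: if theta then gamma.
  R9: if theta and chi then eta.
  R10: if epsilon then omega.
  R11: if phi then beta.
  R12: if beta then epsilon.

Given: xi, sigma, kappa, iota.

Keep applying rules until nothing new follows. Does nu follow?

From sigma and xi, R5 gives chi.
kappa and iota hold, so alpha follows (R1).
chi, alpha, and kappa hold, so theta follows (R7).
theta holds, so gamma follows (R8).
theta and chi hold, so eta follows (R9).
eta and gamma hold, so nu follows (R3).

Yes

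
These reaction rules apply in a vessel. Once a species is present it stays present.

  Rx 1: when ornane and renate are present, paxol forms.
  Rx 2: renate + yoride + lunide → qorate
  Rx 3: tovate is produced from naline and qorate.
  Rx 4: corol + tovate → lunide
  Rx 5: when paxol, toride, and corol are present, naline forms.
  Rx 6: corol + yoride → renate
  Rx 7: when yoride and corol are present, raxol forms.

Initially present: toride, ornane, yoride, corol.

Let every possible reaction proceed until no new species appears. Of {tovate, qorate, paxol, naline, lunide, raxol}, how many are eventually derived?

3

yoride and corol present → raxol forms (Rx 7).
corol and yoride present → renate forms (Rx 6).
ornane and renate present → paxol forms (Rx 1).
paxol, toride, and corol present → naline forms (Rx 5).
tovate would need naline and qorate (Rx 3), but qorate never forms.
qorate would need renate, yoride, and lunide (Rx 2), but lunide never forms.
paxol: reached.
naline: reached.
lunide would need corol and tovate (Rx 4), but tovate never forms.
raxol: reached.
Reached: paxol, naline, and raxol — 3 of the 6.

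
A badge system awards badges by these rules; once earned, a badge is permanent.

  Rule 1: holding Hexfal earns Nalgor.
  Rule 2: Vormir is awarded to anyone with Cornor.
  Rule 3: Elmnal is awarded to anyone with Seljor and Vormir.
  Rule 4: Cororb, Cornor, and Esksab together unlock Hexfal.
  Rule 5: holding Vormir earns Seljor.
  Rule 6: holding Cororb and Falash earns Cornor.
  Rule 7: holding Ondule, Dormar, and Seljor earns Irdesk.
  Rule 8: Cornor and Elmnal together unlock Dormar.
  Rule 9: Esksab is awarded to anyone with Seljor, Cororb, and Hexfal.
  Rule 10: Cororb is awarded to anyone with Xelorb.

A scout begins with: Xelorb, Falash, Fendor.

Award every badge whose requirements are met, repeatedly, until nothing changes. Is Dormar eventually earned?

With Xelorb, Cororb is earned (Rule 10).
With Cororb and Falash, Cornor is earned (Rule 6).
With Cornor, Vormir is earned (Rule 2).
With Vormir, Seljor is earned (Rule 5).
With Seljor and Vormir, Elmnal is earned (Rule 3).
With Cornor and Elmnal, Dormar is earned (Rule 8).

Yes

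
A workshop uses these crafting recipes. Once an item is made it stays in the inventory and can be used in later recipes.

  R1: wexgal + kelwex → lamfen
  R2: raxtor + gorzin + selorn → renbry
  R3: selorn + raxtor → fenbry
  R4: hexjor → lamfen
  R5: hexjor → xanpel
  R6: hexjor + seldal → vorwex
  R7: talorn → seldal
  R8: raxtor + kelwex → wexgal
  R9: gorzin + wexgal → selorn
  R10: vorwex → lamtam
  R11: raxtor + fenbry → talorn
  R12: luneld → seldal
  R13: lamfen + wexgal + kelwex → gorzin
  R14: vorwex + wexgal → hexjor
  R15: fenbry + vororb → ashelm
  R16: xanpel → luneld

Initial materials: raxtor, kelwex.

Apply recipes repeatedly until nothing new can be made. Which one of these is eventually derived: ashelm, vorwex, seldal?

seldal

raxtor + kelwex → wexgal (R8).
wexgal + kelwex → lamfen (R1).
lamfen + wexgal + kelwex → gorzin (R13).
Using R9, gorzin and wexgal make selorn.
selorn + raxtor → fenbry (R3).
raxtor + fenbry → talorn (R11).
Using R7, talorn makes seldal.
ashelm would need fenbry and vororb (R15), but vororb is never obtained. vorwex would need hexjor and seldal (R6), but hexjor is never obtained.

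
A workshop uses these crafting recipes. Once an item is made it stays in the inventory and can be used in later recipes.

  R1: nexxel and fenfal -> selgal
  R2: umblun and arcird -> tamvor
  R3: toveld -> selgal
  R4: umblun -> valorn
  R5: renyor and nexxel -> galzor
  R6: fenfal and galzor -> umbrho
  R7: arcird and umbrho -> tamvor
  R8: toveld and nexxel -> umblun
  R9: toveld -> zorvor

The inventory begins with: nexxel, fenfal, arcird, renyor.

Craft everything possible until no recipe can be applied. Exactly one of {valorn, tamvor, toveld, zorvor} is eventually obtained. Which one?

tamvor

renyor and nexxel -> galzor (R5).
Using R6, fenfal and galzor make umbrho.
arcird and umbrho -> tamvor (R7).
zorvor would need toveld (R9), but toveld is never obtained. valorn would need umblun (R4), but umblun is never obtained. No rule produces toveld, and it is not given.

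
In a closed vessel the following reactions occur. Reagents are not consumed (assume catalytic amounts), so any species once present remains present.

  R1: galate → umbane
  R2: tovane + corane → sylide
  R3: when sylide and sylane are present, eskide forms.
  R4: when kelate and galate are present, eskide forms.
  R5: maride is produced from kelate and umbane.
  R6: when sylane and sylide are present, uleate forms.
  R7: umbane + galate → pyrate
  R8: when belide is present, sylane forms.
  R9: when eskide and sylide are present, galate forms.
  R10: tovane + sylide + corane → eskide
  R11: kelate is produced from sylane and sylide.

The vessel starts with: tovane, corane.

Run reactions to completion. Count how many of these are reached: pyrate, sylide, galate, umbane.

4

tovane and corane present → sylide forms (R2).
tovane, sylide, and corane present → eskide forms (R10).
eskide and sylide present → galate forms (R9).
galate present → umbane forms (R1).
umbane and galate present → pyrate forms (R7).
pyrate: reached.
sylide: reached.
galate: reached.
umbane: reached.
All 4 are reached.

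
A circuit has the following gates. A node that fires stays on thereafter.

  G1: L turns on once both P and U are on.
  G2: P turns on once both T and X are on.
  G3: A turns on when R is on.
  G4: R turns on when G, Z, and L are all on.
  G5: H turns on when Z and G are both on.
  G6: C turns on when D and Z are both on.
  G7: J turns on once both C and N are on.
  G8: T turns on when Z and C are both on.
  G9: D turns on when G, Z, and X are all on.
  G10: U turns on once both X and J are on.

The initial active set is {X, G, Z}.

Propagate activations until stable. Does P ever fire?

Yes

G9: G, Z, and X on → D on.
D and Z are on, so C turns on (G6).
Z and C are on, so T turns on (G8).
G2: T and X on → P on.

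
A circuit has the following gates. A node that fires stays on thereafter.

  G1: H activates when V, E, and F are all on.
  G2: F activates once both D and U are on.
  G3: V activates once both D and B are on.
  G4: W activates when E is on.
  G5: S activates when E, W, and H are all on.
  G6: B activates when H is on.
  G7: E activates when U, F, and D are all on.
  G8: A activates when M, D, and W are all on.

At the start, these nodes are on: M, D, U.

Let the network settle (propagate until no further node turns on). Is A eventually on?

G2: D and U on → F on.
U, F, and D are on, so E activates (G7).
E is on, so W activates (G4).
M, D, and W are on, so A activates (G8).

Yes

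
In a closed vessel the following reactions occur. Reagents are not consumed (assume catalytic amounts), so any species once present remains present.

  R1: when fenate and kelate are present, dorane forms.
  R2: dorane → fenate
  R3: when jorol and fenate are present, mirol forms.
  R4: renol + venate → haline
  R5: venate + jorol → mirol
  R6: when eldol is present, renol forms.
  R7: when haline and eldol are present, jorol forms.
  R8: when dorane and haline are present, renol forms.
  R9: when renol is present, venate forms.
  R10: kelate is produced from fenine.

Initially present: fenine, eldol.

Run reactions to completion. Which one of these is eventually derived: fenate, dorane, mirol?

mirol

eldol present → renol forms (R6).
renol present → venate forms (R9).
renol and venate present → haline forms (R4).
haline and eldol present → jorol forms (R7).
venate and jorol present → mirol forms (R5).
fenate would need dorane (R2), but dorane never forms. dorane would need fenate and kelate (R1), but fenate never forms.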